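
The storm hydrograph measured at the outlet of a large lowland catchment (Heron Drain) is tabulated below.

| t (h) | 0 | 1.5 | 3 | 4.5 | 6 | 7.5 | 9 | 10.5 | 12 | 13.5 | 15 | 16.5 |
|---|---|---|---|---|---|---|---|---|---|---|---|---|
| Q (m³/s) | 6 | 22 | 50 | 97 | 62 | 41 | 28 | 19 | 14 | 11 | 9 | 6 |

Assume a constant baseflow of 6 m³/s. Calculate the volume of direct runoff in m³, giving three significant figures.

Direct-runoff ordinates (Q − Q_b): 0.0, 16.0, 44.0, 91.0, 56.0, 35.0, 22.0, 13.0, 8.0, 5.0, 3.0, 0.0 m³/s.
ΣQ_DR = 293.0 m³/s.
With Δt = 1.5 h = 5400 s, V = ΣQ_DR · Δt = 293.0 × 5400 = 1.58 × 10^6 m³.

V ≈ 1.58 × 10^6 m³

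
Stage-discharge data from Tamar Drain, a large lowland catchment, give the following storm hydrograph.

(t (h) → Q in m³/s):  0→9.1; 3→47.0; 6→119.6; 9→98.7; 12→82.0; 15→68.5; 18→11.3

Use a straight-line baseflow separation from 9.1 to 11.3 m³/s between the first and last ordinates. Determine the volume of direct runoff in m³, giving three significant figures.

V ≈ 3.94 × 10^6 m³

Direct-runoff ordinates (Q − Q_b): 0.00, 37.53, 109.77, 88.50, 71.43, 57.57, 0.00 m³/s.
ΣQ_DR = 364.8 m³/s.
With Δt = 3 h = 10800 s, V = ΣQ_DR · Δt = 364.8 × 10800 = 3.94 × 10^6 m³.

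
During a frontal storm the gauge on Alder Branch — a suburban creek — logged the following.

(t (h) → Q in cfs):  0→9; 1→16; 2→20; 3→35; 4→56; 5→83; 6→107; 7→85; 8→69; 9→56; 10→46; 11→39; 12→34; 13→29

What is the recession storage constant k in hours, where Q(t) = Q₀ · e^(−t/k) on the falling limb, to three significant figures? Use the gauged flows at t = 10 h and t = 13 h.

On the falling limb, Q drops from 46 to 29 cfs between t = 10 h and t = 13 h (Δt = 3 h).
k = −Δt / ln(Q₂/Q₁) = −3 / ln(29/46) = 6.50 h.

k ≈ 6.50 h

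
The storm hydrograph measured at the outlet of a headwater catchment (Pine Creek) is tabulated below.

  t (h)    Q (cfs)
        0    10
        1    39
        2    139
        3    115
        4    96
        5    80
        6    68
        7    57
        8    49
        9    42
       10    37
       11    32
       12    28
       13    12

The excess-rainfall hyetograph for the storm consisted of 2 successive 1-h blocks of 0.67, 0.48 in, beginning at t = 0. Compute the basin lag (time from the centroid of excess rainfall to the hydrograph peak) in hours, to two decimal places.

Centroid of excess rainfall: t_c = Σ P_i·t̄_i / ΣP_i = 0.9174 h (block centres at 0.5, 1.5 h).
Hydrograph peak occurs at t = 2 h, so basin lag t_L = 2 − 0.9174 = 1.08 h.

t_L ≈ 1.08 h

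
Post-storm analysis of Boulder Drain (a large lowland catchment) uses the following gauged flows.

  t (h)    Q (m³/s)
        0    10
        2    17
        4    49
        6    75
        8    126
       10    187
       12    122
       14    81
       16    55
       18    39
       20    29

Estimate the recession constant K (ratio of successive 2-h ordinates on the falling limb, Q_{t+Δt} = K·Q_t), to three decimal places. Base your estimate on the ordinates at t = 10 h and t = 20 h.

Using the recession-limb readings at t = 10 h and t = 20 h: Q falls from 187 to 29 m³/s over 5 intervals.
K = (Q₂/Q₁)^(1/5) = (29/187)^(1/5) = 0.689.

K ≈ 0.689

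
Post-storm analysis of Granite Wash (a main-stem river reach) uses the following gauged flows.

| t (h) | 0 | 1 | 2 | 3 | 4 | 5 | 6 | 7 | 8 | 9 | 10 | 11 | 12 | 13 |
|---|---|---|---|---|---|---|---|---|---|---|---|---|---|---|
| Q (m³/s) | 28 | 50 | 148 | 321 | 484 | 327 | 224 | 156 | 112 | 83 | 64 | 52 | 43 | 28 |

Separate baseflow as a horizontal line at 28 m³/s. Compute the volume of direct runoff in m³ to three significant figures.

Direct-runoff ordinates (Q − Q_b): 0.0, 22.0, 120.0, 293.0, 456.0, 299.0, 196.0, 128.0, 84.0, 55.0, 36.0, 24.0, 15.0, 0.0 m³/s.
ΣQ_DR = 1728 m³/s.
With Δt = 1 h = 3600 s, V = ΣQ_DR · Δt = 1728 × 3600 = 6.22 × 10^6 m³.

V ≈ 6.22 × 10^6 m³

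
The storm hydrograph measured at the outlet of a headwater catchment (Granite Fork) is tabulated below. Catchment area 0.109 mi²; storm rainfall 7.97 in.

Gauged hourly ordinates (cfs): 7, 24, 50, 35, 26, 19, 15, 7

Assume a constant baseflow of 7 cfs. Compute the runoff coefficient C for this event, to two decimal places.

ΣQ_DR = 127.0 cfs; V = ΣQ_DR·Δt = 4.572 × 10^5 ft³.
Runoff depth d = V / A = 1.805 in.
C = d / P = 1.805 / 7.97 = 0.23.

C ≈ 0.23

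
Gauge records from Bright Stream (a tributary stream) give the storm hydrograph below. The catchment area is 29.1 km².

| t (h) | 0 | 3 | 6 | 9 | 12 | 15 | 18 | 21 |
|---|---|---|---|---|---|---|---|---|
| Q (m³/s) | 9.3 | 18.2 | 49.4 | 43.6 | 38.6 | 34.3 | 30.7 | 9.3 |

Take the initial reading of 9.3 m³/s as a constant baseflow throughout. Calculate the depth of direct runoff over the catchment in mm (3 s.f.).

d ≈ 59.0 mm

Direct runoff: 0.0, 8.9, 40.1, 34.3, 29.3, 25.0, 21.4, 0.0 m³/s; ΣQ_DR = 159.0 m³/s.
V = ΣQ_DR · Δt = 159.0 × 10800 s = 1.717 × 10^6 m³.
Over A = 29.1 km², depth = V / A = 59.0 mm.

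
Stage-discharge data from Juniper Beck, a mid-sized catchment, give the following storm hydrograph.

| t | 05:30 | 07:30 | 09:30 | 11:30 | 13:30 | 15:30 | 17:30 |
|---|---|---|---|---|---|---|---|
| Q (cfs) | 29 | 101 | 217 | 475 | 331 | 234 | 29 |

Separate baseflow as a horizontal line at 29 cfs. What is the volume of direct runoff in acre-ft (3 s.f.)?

V ≈ 200 acre-ft

Direct-runoff ordinates (Q − Q_b): 0.0, 72.0, 188.0, 446.0, 302.0, 205.0, 0.0 cfs.
ΣQ_DR = 1213 cfs.
With Δt = 2 h = 7200 s, V = ΣQ_DR · Δt = 1213 × 7200 = 8.73 × 10^6 ft³ = 200 acre-ft.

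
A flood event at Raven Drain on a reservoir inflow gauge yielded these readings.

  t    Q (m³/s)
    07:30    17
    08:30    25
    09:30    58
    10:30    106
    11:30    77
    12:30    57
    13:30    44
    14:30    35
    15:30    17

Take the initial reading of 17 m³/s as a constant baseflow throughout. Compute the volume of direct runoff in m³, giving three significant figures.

V ≈ 1.02 × 10^6 m³

Direct-runoff ordinates (Q − Q_b): 0.0, 8.0, 41.0, 89.0, 60.0, 40.0, 27.0, 18.0, 0.0 m³/s.
ΣQ_DR = 283.0 m³/s.
With Δt = 1 h = 3600 s, V = ΣQ_DR · Δt = 283.0 × 3600 = 1.02 × 10^6 m³.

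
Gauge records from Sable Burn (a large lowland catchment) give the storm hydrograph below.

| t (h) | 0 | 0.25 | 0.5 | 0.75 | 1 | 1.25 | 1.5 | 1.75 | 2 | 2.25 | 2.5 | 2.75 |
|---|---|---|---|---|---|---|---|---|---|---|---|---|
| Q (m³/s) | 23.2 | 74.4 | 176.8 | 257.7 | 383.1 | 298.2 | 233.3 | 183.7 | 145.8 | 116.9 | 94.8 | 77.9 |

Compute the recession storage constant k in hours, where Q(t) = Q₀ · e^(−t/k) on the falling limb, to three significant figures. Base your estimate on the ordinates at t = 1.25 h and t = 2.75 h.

On the falling limb, Q drops from 298.2 to 77.9 m³/s between t = 1.25 h and t = 2.75 h (Δt = 1.5 h).
k = −Δt / ln(Q₂/Q₁) = −1.5 / ln(77.9/298.2) = 1.12 h.

k ≈ 1.12 h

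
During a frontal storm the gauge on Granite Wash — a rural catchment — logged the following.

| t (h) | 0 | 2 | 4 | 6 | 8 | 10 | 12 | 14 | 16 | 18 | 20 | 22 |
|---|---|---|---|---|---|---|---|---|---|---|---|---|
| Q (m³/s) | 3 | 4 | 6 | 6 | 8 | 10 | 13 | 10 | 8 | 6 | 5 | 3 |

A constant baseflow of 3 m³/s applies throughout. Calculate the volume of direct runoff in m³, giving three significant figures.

V ≈ 3.31 × 10^5 m³

Direct-runoff ordinates (Q − Q_b): 0.0, 1.0, 3.0, 3.0, 5.0, 7.0, 10.0, 7.0, 5.0, 3.0, 2.0, 0.0 m³/s.
ΣQ_DR = 46.00 m³/s.
With Δt = 2 h = 7200 s, V = ΣQ_DR · Δt = 46.00 × 7200 = 3.31 × 10^5 m³.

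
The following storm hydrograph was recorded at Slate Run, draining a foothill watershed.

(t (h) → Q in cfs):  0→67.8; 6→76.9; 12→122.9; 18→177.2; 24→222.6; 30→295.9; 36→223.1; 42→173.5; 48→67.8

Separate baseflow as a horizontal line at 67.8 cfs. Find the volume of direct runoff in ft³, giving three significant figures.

V ≈ 1.77 × 10^7 ft³

Direct-runoff ordinates (Q − Q_b): 0.0, 9.1, 55.1, 109.4, 154.8, 228.1, 155.3, 105.7, 0.0 cfs.
ΣQ_DR = 817.5 cfs.
With Δt = 6 h = 21600 s, V = ΣQ_DR · Δt = 817.5 × 21600 = 1.77 × 10^7 ft³.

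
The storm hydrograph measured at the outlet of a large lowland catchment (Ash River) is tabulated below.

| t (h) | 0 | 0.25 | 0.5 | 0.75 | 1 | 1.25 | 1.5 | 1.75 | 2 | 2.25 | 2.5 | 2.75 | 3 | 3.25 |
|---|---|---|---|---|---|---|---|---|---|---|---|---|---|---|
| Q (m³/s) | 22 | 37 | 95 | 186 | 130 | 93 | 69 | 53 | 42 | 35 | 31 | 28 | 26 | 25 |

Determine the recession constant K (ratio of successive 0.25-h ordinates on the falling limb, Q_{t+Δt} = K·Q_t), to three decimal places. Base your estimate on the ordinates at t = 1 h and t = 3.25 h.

Using the recession-limb readings at t = 1 h and t = 3.25 h: Q falls from 130 to 25 m³/s over 9 intervals.
K = (Q₂/Q₁)^(1/9) = (25/130)^(1/9) = 0.833.

K ≈ 0.833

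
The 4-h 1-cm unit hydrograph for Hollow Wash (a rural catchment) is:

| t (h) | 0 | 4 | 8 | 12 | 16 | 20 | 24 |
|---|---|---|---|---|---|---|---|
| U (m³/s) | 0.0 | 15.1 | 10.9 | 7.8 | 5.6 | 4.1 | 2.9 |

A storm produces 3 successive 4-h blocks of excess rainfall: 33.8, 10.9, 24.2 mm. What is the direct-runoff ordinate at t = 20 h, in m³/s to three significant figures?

By discrete convolution, Q_j = Σ (P_i / 10 mm) · U_{j−i}.
At t = 20 h (j=5): Q = (33.8/10)·4.1 + (10.9/10)·5.6 + (24.2/10)·7.8 = 38.8 m³/s.

Q ≈ 38.8 m³/s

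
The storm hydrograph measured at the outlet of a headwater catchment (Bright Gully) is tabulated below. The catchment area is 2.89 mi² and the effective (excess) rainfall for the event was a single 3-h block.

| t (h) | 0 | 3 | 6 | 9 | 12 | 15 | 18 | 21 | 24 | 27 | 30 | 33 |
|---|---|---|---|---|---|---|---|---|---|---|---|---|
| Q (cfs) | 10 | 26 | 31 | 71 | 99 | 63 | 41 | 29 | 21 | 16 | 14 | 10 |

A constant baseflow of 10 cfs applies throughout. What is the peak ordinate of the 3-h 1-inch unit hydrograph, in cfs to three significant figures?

Direct runoff: 0.0, 16.0, 21.0, 61.0, 89.0, 53.0, 31.0, 19.0, 11.0, 6.0, 4.0, 0.0 cfs; ΣQ_DR = 311.0 cfs, peak = 89.0 cfs.
Runoff depth d = ΣQ_DR·Δt / A = 311.0 × 10800 / (2.89 mi²) = 0.5003 in.
The 1-inch UH is the DRH scaled by (1 in)/d, so U_p = 89.0 × 1/0.5003 = 178 cfs.

U_p ≈ 178 cfs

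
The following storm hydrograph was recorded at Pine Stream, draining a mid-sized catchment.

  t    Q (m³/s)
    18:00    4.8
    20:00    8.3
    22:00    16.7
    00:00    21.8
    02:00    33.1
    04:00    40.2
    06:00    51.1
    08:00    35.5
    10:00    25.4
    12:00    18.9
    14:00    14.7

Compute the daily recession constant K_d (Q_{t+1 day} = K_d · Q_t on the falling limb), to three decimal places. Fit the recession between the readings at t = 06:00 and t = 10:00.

Between t = 06:00 and t = 10:00 the flow falls from 51.1 to 25.4 m³/s over 2×2 h = 4 h.
Per-interval ratio K = (25.4/51.1)^(1/2) = 0.7050; K_d = K^(24/2) = 0.015.

K_d ≈ 0.015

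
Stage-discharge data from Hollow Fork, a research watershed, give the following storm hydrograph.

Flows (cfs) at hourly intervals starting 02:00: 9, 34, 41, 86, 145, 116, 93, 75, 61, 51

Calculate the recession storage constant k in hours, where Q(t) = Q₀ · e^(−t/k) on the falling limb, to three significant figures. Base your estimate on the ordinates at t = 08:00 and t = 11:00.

On the falling limb, Q drops from 93 to 51 cfs between t = 08:00 and t = 11:00 (Δt = 3 h).
k = −Δt / ln(Q₂/Q₁) = −3 / ln(51/93) = 4.99 h.

k ≈ 4.99 h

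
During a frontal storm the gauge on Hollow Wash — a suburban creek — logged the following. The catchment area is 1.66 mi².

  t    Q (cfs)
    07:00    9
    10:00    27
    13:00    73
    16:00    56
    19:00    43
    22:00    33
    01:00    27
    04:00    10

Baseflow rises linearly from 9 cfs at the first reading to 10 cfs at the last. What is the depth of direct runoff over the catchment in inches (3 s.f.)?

d ≈ 0.566 in

Direct runoff: 0.00, 17.86, 63.71, 46.57, 33.43, 23.29, 17.14, 0.00 cfs; ΣQ_DR = 202.0 cfs.
V = ΣQ_DR · Δt = 202.0 × 10800 s = 2.182 × 10^6 ft³.
Over A = 1.66 mi², depth = V / A = 0.566 in.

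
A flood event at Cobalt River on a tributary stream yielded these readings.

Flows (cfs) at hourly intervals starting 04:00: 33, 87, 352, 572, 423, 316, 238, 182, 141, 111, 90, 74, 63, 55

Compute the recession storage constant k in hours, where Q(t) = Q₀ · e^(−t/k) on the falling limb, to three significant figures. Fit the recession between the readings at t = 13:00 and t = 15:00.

k ≈ 4.93 h

On the falling limb, Q drops from 111 to 74 cfs between t = 13:00 and t = 15:00 (Δt = 2 h).
k = −Δt / ln(Q₂/Q₁) = −2 / ln(74/111) = 4.93 h.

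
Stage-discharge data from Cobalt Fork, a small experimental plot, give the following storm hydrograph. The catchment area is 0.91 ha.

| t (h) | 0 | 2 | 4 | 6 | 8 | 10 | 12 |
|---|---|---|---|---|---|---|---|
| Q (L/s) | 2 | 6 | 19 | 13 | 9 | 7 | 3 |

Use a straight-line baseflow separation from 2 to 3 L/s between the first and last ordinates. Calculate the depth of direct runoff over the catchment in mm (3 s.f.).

d ≈ 32.8 mm

Direct runoff: 0.00, 3.83, 16.67, 10.50, 6.33, 4.17, 0.00 L/s; ΣQ_DR = 41.50 L/s.
V = ΣQ_DR · Δt = 41.50 × 7200 s = 2.988 × 10^5 L.
Over A = 0.91 ha, depth = V / A = 32.8 mm.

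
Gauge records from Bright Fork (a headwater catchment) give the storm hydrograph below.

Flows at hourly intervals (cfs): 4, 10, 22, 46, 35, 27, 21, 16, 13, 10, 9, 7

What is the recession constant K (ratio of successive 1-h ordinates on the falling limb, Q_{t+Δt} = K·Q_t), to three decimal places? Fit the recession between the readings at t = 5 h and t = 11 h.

K ≈ 0.799

Using the recession-limb readings at t = 5 h and t = 11 h: Q falls from 27 to 7 cfs over 6 intervals.
K = (Q₂/Q₁)^(1/6) = (7/27)^(1/6) = 0.799.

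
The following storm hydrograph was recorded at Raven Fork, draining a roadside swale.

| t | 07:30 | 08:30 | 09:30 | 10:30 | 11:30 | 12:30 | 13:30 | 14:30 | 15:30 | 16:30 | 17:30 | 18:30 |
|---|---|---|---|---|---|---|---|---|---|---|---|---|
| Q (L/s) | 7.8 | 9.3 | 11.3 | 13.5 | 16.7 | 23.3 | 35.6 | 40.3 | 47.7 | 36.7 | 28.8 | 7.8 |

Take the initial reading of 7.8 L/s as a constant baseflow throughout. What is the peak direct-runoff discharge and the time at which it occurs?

Subtracting baseflow gives direct-runoff ordinates: 0.0, 1.5, 3.5, 5.7, 8.9, 15.5, 27.8, 32.5, 39.9, 28.9, 21.0, 0.0 L/s.
The maximum is 39.9 L/s, occurring at the reading for t = 15:30.

Q_p = 39.9 L/s at t = 15:30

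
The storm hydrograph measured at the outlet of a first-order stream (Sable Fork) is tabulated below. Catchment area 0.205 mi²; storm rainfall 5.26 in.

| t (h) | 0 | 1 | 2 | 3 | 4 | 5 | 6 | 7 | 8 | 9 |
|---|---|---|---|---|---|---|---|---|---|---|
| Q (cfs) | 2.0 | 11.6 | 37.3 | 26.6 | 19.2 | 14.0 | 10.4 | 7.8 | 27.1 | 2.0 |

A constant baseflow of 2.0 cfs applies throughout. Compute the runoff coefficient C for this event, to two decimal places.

C ≈ 0.20

ΣQ_DR = 138.0 cfs; V = ΣQ_DR·Δt = 4.968 × 10^5 ft³.
Runoff depth d = V / A = 1.043 in.
C = d / P = 1.043 / 5.26 = 0.20.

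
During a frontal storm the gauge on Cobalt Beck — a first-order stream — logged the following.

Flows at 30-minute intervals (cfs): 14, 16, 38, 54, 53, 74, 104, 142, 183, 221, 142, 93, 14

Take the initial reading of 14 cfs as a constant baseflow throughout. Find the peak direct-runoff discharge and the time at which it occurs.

Subtracting baseflow gives direct-runoff ordinates: 0.0, 2.0, 24.0, 40.0, 39.0, 60.0, 90.0, 128.0, 169.0, 207.0, 128.0, 79.0, 0.0 cfs.
The maximum is 207.0 cfs, occurring at the reading for t = 4.5 h.

Q_p = 207.0 cfs at t = 4.5 h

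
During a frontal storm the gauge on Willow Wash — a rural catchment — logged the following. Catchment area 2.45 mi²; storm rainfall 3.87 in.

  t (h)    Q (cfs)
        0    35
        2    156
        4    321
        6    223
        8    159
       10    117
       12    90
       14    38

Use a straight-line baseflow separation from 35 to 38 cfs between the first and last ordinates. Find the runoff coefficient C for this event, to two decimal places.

C ≈ 0.28

ΣQ_DR = 847.0 cfs; V = ΣQ_DR·Δt = 6.098 × 10^6 ft³.
Runoff depth d = V / A = 1.071 in.
C = d / P = 1.071 / 3.87 = 0.28.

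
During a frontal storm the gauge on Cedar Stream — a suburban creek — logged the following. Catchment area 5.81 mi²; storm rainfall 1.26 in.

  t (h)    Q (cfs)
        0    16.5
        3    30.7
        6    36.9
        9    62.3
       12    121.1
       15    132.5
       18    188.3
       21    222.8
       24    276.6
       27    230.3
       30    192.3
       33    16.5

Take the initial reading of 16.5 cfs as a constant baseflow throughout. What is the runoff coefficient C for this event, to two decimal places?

ΣQ_DR = 1329 cfs; V = ΣQ_DR·Δt = 1.435 × 10^7 ft³.
Runoff depth d = V / A = 1.063 in.
C = d / P = 1.063 / 1.26 = 0.84.

C ≈ 0.84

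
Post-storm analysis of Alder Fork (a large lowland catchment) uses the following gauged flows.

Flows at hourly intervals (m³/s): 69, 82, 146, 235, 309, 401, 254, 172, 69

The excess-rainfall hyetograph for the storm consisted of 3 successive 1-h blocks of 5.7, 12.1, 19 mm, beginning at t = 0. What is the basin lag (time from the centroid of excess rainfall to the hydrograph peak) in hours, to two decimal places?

Centroid of excess rainfall: t_c = Σ P_i·t̄_i / ΣP_i = 1.8614 h (block centres at 0.5, 1.5, 2.5 h).
Hydrograph peak occurs at t = 5 h, so basin lag t_L = 5 − 1.8614 = 3.14 h.

t_L ≈ 3.14 h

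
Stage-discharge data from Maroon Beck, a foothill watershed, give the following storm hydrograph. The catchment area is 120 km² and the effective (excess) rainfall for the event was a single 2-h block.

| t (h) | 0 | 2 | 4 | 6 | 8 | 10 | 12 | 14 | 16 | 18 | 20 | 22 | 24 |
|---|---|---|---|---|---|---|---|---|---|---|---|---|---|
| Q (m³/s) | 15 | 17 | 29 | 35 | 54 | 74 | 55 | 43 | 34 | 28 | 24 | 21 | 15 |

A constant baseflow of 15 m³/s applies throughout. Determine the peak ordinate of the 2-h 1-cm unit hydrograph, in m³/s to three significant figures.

Direct runoff: 0.0, 2.0, 14.0, 20.0, 39.0, 59.0, 40.0, 28.0, 19.0, 13.0, 9.0, 6.0, 0.0 m³/s; ΣQ_DR = 249.0 m³/s, peak = 59.0 m³/s.
Runoff depth d = ΣQ_DR·Δt / A = 249.0 × 7200 / (120 km²) = 14.94 mm.
The 1-cm UH is the DRH scaled by (10 mm)/d, so U_p = 59.0 × 10/14.94 = 39.5 m³/s.

U_p ≈ 39.5 m³/s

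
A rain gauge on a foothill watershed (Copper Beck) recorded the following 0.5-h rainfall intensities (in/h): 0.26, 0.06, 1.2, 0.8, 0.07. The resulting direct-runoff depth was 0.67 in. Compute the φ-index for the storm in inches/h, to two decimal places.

φ ≈ 0.33 in/h

Only the 2 blocks with intensity above φ contribute runoff: 1.2, 0.8 in/h.
Σ(I−φ)·Δt = d  ⇒  (1.2+0.8 − 2φ)·0.5 = 0.67
φ = (2.000 − 0.67/0.5) / 2 = 0.33 in/h.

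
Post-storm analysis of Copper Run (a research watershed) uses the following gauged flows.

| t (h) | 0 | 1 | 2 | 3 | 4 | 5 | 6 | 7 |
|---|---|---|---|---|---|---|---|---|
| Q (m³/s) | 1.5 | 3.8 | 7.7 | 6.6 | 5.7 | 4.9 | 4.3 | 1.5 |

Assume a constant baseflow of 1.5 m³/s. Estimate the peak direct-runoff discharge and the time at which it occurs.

Subtracting baseflow gives direct-runoff ordinates: 0.0, 2.3, 6.2, 5.1, 4.2, 3.4, 2.8, 0.0 m³/s.
The maximum is 6.2 m³/s, occurring at the reading for t = 2 h.

Q_p = 6.2 m³/s at t = 2 h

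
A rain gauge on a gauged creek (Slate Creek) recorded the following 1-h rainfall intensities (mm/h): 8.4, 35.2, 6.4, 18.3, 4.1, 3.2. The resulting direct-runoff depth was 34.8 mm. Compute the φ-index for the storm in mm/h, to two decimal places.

φ ≈ 9.35 mm/h

Only the 2 blocks with intensity above φ contribute runoff: 35.2, 18.3 mm/h.
Σ(I−φ)·Δt = d  ⇒  (35.2+18.3 − 2φ)·1 = 34.8
φ = (53.50 − 34.8/1) / 2 = 9.35 mm/h.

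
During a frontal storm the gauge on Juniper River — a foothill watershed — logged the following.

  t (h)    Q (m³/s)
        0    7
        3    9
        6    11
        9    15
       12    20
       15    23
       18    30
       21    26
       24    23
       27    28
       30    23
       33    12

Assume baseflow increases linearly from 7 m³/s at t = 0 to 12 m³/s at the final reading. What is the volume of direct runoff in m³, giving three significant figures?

Direct-runoff ordinates (Q − Q_b): 0.00, 1.55, 3.09, 6.64, 11.18, 13.73, 20.27, 15.82, 12.36, 16.91, 11.45, 0.00 m³/s.
ΣQ_DR = 113.0 m³/s.
With Δt = 3 h = 10800 s, V = ΣQ_DR · Δt = 113.0 × 10800 = 1.22 × 10^6 m³.

V ≈ 1.22 × 10^6 m³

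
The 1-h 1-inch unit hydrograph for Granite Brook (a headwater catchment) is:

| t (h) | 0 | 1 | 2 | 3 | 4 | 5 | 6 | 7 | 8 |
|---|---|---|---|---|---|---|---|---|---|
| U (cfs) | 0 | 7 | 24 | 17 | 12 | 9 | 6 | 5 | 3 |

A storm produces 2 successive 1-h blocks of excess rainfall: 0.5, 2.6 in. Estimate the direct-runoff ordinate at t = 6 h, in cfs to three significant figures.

Q ≈ 26.4 cfs

By discrete convolution, Q_j = Σ (P_i / 1 in) · U_{j−i}.
At t = 6 h (j=6): Q = (0.5/1)·6 + (2.6/1)·9 = 26.4 cfs.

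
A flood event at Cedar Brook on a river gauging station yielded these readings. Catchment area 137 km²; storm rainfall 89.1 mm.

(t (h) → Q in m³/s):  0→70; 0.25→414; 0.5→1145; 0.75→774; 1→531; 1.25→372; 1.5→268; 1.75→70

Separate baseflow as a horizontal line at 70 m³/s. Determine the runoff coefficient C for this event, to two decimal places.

C ≈ 0.23

ΣQ_DR = 3084 m³/s; V = ΣQ_DR·Δt = 2.776 × 10^6 m³.
Runoff depth d = V / A = 20.26 mm.
C = d / P = 20.26 / 89.1 = 0.23.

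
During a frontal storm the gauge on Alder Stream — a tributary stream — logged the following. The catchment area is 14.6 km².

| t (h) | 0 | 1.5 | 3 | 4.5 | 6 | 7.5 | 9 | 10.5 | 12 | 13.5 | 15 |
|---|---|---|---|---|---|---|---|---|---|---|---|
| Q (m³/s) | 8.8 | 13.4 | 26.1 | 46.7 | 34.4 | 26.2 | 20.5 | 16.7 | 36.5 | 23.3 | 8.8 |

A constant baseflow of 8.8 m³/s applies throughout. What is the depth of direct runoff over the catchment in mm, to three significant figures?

Direct runoff: 0.0, 4.6, 17.3, 37.9, 25.6, 17.4, 11.7, 7.9, 27.7, 14.5, 0.0 m³/s; ΣQ_DR = 164.6 m³/s.
V = ΣQ_DR · Δt = 164.6 × 5400 s = 8.888 × 10^5 m³.
Over A = 14.6 km², depth = V / A = 60.9 mm.

d ≈ 60.9 mm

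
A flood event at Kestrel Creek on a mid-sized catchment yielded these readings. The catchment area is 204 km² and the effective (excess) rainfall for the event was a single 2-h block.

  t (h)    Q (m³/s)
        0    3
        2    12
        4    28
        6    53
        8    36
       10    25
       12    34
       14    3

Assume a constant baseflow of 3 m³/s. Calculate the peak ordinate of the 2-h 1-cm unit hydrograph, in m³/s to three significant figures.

Direct runoff: 0.0, 9.0, 25.0, 50.0, 33.0, 22.0, 31.0, 0.0 m³/s; ΣQ_DR = 170.0 m³/s, peak = 50.0 m³/s.
Runoff depth d = ΣQ_DR·Δt / A = 170.0 × 7200 / (204 km²) = 6.000 mm.
The 1-cm UH is the DRH scaled by (10 mm)/d, so U_p = 50.0 × 10/6.000 = 83.3 m³/s.

U_p ≈ 83.3 m³/s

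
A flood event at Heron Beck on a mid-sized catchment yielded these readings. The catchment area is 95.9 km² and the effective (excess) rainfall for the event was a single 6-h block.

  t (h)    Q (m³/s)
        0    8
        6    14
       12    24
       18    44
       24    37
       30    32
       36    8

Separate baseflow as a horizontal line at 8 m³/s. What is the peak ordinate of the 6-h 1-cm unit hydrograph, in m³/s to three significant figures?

Direct runoff: 0.0, 6.0, 16.0, 36.0, 29.0, 24.0, 0.0 m³/s; ΣQ_DR = 111.0 m³/s, peak = 36.0 m³/s.
Runoff depth d = ΣQ_DR·Δt / A = 111.0 × 21600 / (95.9 km²) = 25.00 mm.
The 1-cm UH is the DRH scaled by (10 mm)/d, so U_p = 36.0 × 10/25.00 = 14.4 m³/s.

U_p ≈ 14.4 m³/s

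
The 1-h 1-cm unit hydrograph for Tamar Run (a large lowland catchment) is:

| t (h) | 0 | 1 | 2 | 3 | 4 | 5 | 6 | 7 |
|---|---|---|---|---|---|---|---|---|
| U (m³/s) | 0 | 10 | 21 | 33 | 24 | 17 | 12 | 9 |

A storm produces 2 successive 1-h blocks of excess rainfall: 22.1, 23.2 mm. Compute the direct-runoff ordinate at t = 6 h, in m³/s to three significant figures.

Q ≈ 66.0 m³/s

By discrete convolution, Q_j = Σ (P_i / 10 mm) · U_{j−i}.
At t = 6 h (j=6): Q = (22.1/10)·12 + (23.2/10)·17 = 66.0 m³/s.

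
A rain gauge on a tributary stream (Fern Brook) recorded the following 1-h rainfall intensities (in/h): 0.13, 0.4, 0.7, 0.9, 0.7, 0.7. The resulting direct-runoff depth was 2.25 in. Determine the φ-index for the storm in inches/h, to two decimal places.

φ ≈ 0.23 in/h

Only the 5 blocks with intensity above φ contribute runoff: 0.4, 0.7, 0.9, 0.7, 0.7 in/h.
Σ(I−φ)·Δt = d  ⇒  (0.4+0.7+0.9+0.7+0.7 − 5φ)·1 = 2.25
φ = (3.400 − 2.25/1) / 5 = 0.23 in/h.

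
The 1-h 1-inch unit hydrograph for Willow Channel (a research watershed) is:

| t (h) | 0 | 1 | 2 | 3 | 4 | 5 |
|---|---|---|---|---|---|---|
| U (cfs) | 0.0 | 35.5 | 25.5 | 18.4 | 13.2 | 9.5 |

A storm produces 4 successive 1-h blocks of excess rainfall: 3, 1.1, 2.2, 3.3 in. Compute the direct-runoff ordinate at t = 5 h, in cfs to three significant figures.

By discrete convolution, Q_j = Σ (P_i / 1 in) · U_{j−i}.
At t = 5 h (j=5): Q = (3/1)·9.5 + (1.1/1)·13.2 + (2.2/1)·18.4 + (3.3/1)·25.5 = 168 cfs.

Q ≈ 168 cfs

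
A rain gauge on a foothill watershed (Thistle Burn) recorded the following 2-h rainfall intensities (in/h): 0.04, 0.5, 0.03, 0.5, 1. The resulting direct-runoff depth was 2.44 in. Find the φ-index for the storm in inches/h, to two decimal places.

φ ≈ 0.26 in/h

Only the 3 blocks with intensity above φ contribute runoff: 0.5, 0.5, 1 in/h.
Σ(I−φ)·Δt = d  ⇒  (0.5+0.5+1 − 3φ)·2 = 2.44
φ = (2.000 − 2.44/2) / 3 = 0.26 in/h.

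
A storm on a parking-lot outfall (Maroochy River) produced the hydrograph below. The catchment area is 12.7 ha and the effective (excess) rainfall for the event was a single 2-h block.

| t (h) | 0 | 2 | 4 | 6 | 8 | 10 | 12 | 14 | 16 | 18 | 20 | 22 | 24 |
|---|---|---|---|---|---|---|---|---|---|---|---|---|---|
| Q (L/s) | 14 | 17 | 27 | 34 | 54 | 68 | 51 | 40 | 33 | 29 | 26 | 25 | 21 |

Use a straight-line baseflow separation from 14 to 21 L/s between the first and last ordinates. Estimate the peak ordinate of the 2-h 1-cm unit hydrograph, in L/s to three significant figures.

U_p ≈ 42.6 L/s

Direct runoff: 0.00, 2.42, 11.83, 18.25, 37.67, 51.08, 33.50, 21.92, 14.33, 9.75, 6.17, 4.58, 0.00 L/s; ΣQ_DR = 211.5 L/s, peak = 51.08 L/s.
Runoff depth d = ΣQ_DR·Δt / A = 211.5 × 7200 / (12.7 ha) = 11.99 mm.
The 1-cm UH is the DRH scaled by (10 mm)/d, so U_p = 51.08 × 10/11.99 = 42.6 L/s.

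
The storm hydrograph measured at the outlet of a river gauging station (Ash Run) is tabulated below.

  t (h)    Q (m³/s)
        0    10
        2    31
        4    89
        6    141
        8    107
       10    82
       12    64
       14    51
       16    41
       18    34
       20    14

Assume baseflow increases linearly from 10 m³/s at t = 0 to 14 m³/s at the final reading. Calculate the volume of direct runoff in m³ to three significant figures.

V ≈ 3.83 × 10^6 m³

Direct-runoff ordinates (Q − Q_b): 0.00, 20.60, 78.20, 129.80, 95.40, 70.00, 51.60, 38.20, 27.80, 20.40, 0.00 m³/s.
ΣQ_DR = 532.0 m³/s.
With Δt = 2 h = 7200 s, V = ΣQ_DR · Δt = 532.0 × 7200 = 3.83 × 10^6 m³.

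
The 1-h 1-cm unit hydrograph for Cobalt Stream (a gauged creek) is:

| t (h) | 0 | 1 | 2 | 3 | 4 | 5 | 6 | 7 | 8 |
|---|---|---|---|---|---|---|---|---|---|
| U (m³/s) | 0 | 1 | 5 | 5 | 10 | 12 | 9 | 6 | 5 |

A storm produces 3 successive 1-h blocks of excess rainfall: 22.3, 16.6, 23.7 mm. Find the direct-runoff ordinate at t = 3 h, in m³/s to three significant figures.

Q ≈ 21.8 m³/s

By discrete convolution, Q_j = Σ (P_i / 10 mm) · U_{j−i}.
At t = 3 h (j=3): Q = (22.3/10)·5 + (16.6/10)·5 + (23.7/10)·1 = 21.8 m³/s.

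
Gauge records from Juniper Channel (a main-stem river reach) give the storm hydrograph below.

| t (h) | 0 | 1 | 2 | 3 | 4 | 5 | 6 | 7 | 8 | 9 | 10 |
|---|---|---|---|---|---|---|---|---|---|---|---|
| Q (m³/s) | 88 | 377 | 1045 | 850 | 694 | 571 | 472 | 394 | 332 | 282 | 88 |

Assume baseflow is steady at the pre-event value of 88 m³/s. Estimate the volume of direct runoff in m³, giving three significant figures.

V ≈ 1.52 × 10^7 m³

Direct-runoff ordinates (Q − Q_b): 0.0, 289.0, 957.0, 762.0, 606.0, 483.0, 384.0, 306.0, 244.0, 194.0, 0.0 m³/s.
ΣQ_DR = 4225 m³/s.
With Δt = 1 h = 3600 s, V = ΣQ_DR · Δt = 4225 × 3600 = 1.52 × 10^7 m³.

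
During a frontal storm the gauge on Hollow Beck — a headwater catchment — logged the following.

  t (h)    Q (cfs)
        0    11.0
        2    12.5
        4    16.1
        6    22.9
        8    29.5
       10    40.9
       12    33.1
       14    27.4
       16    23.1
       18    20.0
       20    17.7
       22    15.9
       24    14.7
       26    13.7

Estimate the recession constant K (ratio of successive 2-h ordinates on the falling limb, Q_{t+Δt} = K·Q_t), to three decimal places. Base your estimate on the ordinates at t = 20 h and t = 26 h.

K ≈ 0.918

Using the recession-limb readings at t = 20 h and t = 26 h: Q falls from 17.7 to 13.7 cfs over 3 intervals.
K = (Q₂/Q₁)^(1/3) = (13.7/17.7)^(1/3) = 0.918.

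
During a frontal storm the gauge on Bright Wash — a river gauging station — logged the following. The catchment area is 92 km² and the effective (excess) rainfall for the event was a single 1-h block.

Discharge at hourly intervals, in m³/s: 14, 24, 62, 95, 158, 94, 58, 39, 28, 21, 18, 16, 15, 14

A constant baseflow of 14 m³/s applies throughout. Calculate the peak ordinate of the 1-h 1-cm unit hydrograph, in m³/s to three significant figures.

U_p ≈ 80.0 m³/s

Direct runoff: 0.0, 10.0, 48.0, 81.0, 144.0, 80.0, 44.0, 25.0, 14.0, 7.0, 4.0, 2.0, 1.0, 0.0 m³/s; ΣQ_DR = 460.0 m³/s, peak = 144.0 m³/s.
Runoff depth d = ΣQ_DR·Δt / A = 460.0 × 3600 / (92 km²) = 18.00 mm.
The 1-cm UH is the DRH scaled by (10 mm)/d, so U_p = 144.0 × 10/18.00 = 80.0 m³/s.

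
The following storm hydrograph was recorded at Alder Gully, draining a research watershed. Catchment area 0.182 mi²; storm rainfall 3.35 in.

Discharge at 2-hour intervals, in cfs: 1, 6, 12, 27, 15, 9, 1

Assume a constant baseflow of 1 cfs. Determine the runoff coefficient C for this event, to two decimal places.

C ≈ 0.33

ΣQ_DR = 64.00 cfs; V = ΣQ_DR·Δt = 4.608 × 10^5 ft³.
Runoff depth d = V / A = 1.090 in.
C = d / P = 1.090 / 3.35 = 0.33.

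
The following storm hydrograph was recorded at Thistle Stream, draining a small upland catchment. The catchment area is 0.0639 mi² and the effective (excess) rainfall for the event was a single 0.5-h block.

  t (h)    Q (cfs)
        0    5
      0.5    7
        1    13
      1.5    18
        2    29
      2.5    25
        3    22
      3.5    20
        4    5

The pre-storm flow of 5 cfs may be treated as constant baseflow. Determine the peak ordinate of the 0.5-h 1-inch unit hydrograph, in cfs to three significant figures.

Direct runoff: 0.0, 2.0, 8.0, 13.0, 24.0, 20.0, 17.0, 15.0, 0.0 cfs; ΣQ_DR = 99.00 cfs, peak = 24.0 cfs.
Runoff depth d = ΣQ_DR·Δt / A = 99.00 × 1800 / (0.0639 mi²) = 1.200 in.
The 1-inch UH is the DRH scaled by (1 in)/d, so U_p = 24.0 × 1/1.200 = 20.0 cfs.

U_p ≈ 20.0 cfs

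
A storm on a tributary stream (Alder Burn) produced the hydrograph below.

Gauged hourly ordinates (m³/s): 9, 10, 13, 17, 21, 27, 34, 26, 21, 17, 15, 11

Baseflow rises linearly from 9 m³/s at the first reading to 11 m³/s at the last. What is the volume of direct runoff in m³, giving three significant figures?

V ≈ 3.64 × 10^5 m³

Direct-runoff ordinates (Q − Q_b): 0.00, 0.82, 3.64, 7.45, 11.27, 17.09, 23.91, 15.73, 10.55, 6.36, 4.18, 0.00 m³/s.
ΣQ_DR = 101.0 m³/s.
With Δt = 1 h = 3600 s, V = ΣQ_DR · Δt = 101.0 × 3600 = 3.64 × 10^5 m³.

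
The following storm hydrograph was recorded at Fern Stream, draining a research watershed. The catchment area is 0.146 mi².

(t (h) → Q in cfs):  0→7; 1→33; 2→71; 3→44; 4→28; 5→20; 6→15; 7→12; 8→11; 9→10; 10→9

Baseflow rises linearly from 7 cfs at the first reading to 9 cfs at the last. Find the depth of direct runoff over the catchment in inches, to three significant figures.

Direct runoff: 0.00, 25.80, 63.60, 36.40, 20.20, 12.00, 6.80, 3.60, 2.40, 1.20, 0.00 cfs; ΣQ_DR = 172.0 cfs.
V = ΣQ_DR · Δt = 172.0 × 3600 s = 6.192 × 10^5 ft³.
Over A = 0.146 mi², depth = V / A = 1.83 in.

d ≈ 1.83 in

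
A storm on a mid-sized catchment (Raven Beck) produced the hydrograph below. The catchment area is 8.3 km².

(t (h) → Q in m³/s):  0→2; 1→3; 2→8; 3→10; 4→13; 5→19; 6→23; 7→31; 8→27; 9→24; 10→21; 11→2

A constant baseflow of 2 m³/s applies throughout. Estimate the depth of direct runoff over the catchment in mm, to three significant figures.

Direct runoff: 0.0, 1.0, 6.0, 8.0, 11.0, 17.0, 21.0, 29.0, 25.0, 22.0, 19.0, 0.0 m³/s; ΣQ_DR = 159.0 m³/s.
V = ΣQ_DR · Δt = 159.0 × 3600 s = 5.724 × 10^5 m³.
Over A = 8.3 km², depth = V / A = 69.0 mm.

d ≈ 69.0 mm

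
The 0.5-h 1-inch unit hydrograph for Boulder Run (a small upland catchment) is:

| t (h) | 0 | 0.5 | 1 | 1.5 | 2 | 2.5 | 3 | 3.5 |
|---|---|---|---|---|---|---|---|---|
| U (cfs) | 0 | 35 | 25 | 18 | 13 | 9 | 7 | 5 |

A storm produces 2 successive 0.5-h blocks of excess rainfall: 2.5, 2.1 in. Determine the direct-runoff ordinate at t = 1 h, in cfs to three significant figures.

By discrete convolution, Q_j = Σ (P_i / 1 in) · U_{j−i}.
At t = 1 h (j=2): Q = (2.5/1)·25 + (2.1/1)·35 = 136 cfs.

Q ≈ 136 cfs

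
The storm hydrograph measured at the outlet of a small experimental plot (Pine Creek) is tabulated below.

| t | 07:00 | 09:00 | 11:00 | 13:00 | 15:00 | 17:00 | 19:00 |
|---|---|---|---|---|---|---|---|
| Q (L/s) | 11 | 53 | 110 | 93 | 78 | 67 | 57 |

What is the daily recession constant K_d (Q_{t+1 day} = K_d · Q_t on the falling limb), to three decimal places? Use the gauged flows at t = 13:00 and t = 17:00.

Between t = 13:00 and t = 17:00 the flow falls from 93 to 67 L/s over 2×2 h = 4 h.
Per-interval ratio K = (67/93)^(1/2) = 0.8488; K_d = K^(24/2) = 0.140.

K_d ≈ 0.140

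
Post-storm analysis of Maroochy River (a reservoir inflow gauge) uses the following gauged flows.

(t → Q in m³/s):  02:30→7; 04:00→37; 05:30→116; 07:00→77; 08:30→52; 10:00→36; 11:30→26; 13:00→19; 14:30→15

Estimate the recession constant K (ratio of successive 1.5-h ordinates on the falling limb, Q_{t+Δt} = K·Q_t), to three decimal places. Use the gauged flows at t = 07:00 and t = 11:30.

K ≈ 0.696

Using the recession-limb readings at t = 07:00 and t = 11:30: Q falls from 77 to 26 m³/s over 3 intervals.
K = (Q₂/Q₁)^(1/3) = (26/77)^(1/3) = 0.696.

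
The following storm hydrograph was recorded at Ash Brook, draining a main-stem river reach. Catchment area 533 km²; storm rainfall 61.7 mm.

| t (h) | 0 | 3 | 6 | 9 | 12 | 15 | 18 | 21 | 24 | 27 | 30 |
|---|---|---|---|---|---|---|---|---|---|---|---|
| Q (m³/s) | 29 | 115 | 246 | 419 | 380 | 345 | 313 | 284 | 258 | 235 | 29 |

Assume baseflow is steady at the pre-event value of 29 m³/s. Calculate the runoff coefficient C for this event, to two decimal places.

ΣQ_DR = 2334 m³/s; V = ΣQ_DR·Δt = 2.521 × 10^7 m³.
Runoff depth d = V / A = 47.29 mm.
C = d / P = 47.29 / 61.7 = 0.77.

C ≈ 0.77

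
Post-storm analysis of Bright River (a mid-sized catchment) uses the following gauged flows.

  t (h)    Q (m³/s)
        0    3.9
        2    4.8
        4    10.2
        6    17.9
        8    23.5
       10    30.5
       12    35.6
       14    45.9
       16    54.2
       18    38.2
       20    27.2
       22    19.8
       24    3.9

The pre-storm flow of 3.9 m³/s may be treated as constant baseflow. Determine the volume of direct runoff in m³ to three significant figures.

V ≈ 1.91 × 10^6 m³

Direct-runoff ordinates (Q − Q_b): 0.0, 0.9, 6.3, 14.0, 19.6, 26.6, 31.7, 42.0, 50.3, 34.3, 23.3, 15.9, 0.0 m³/s.
ΣQ_DR = 264.9 m³/s.
With Δt = 2 h = 7200 s, V = ΣQ_DR · Δt = 264.9 × 7200 = 1.91 × 10^6 m³.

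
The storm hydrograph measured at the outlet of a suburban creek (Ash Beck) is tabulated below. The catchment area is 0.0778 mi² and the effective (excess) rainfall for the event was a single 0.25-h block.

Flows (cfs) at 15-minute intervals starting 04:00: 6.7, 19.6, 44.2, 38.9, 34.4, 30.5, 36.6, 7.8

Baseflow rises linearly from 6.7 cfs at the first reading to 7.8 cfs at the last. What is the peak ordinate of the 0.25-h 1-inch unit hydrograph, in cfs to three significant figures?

Direct runoff: 0.00, 12.74, 37.19, 31.73, 27.07, 23.01, 28.96, 0.00 cfs; ΣQ_DR = 160.7 cfs, peak = 37.19 cfs.
Runoff depth d = ΣQ_DR·Δt / A = 160.7 × 900 / (0.0778 mi²) = 0.8002 in.
The 1-inch UH is the DRH scaled by (1 in)/d, so U_p = 37.19 × 1/0.8002 = 46.5 cfs.

U_p ≈ 46.5 cfs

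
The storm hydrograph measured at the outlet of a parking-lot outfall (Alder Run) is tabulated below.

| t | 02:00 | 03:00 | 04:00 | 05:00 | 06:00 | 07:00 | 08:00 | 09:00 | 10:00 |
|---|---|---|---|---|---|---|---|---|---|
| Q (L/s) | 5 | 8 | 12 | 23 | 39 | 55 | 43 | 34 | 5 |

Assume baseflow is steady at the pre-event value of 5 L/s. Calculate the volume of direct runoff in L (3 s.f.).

Direct-runoff ordinates (Q − Q_b): 0.0, 3.0, 7.0, 18.0, 34.0, 50.0, 38.0, 29.0, 0.0 L/s.
ΣQ_DR = 179.0 L/s.
With Δt = 1 h = 3600 s, V = ΣQ_DR · Δt = 179.0 × 3600 = 6.44 × 10^5 L.

V ≈ 6.44 × 10^5 L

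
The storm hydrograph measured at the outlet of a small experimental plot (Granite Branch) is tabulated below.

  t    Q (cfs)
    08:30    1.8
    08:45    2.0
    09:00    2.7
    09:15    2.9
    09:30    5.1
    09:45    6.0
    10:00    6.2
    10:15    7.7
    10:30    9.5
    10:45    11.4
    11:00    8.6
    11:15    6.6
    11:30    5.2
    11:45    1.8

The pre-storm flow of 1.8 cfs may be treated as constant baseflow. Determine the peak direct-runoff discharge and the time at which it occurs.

Subtracting baseflow gives direct-runoff ordinates: 0.0, 0.2, 0.9, 1.1, 3.3, 4.2, 4.4, 5.9, 7.7, 9.6, 6.8, 4.8, 3.4, 0.0 cfs.
The maximum is 9.6 cfs, occurring at the reading for t = 10:45.

Q_p = 9.6 cfs at t = 10:45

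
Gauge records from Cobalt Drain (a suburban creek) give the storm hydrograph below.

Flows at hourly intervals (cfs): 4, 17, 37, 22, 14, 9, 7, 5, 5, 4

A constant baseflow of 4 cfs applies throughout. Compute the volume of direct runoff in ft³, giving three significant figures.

V ≈ 3.02 × 10^5 ft³

Direct-runoff ordinates (Q − Q_b): 0.0, 13.0, 33.0, 18.0, 10.0, 5.0, 3.0, 1.0, 1.0, 0.0 cfs.
ΣQ_DR = 84.00 cfs.
With Δt = 1 h = 3600 s, V = ΣQ_DR · Δt = 84.00 × 3600 = 3.02 × 10^5 ft³.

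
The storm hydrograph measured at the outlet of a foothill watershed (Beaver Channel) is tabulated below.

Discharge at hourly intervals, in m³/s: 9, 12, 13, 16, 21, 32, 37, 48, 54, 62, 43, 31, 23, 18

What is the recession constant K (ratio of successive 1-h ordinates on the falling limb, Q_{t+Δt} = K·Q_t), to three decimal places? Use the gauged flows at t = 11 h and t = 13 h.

K ≈ 0.762

Using the recession-limb readings at t = 11 h and t = 13 h: Q falls from 31 to 18 m³/s over 2 intervals.
K = (Q₂/Q₁)^(1/2) = (18/31)^(1/2) = 0.762.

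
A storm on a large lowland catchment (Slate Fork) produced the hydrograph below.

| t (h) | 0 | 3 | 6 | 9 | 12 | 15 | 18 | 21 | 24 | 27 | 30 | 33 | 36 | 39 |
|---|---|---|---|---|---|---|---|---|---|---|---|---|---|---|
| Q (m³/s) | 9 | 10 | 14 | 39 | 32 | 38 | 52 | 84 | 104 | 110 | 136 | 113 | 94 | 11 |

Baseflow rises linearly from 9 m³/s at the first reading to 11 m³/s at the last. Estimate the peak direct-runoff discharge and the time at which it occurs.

Subtracting baseflow gives direct-runoff ordinates: 0.00, 0.85, 4.69, 29.54, 22.38, 28.23, 42.08, 73.92, 93.77, 99.62, 125.46, 102.31, 83.15, 0.00 m³/s.
The maximum is 125.46 m³/s, occurring at the reading for t = 30 h.

Q_p = 125.46 m³/s at t = 30 h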